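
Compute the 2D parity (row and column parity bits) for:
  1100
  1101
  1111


Row parities: 010
Column parities: 1110

Row P: 010, Col P: 1110, Corner: 1


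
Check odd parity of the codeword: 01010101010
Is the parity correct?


Number of 1s: 5

Yes, parity is correct (5 ones)


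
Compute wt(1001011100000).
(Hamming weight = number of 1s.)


Counting 1s in 1001011100000

5


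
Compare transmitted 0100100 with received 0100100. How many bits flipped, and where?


XOR: 0000000

0 errors (received matches sent)


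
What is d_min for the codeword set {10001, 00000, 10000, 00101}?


Comparing all pairs, minimum distance: 1
Can detect 0 errors, correct 0 errors

1


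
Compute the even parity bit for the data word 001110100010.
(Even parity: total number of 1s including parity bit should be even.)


Number of 1s in data: 5
Parity bit: 1

1


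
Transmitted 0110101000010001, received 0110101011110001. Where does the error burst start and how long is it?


XOR: 0000000011100000

Burst at position 8, length 3


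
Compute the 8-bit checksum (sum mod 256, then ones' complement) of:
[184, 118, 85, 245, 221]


Sum = 853 mod 256 = 85
Complement = 170

170


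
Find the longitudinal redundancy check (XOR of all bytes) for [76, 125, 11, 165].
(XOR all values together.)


XOR chain: 76 ^ 125 ^ 11 ^ 165 = 159

159


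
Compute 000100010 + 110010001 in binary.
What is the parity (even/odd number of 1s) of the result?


000100010 = 34
110010001 = 401
Sum = 435 = 110110011
1s count = 6

even parity (6 ones in 110110011)


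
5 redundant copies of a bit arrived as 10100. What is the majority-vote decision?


Ones: 2 out of 5
Threshold: 3

0 (2/5 voted 1)


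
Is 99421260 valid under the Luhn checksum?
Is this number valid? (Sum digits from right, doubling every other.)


Luhn sum = 35
35 mod 10 = 5

Invalid (Luhn sum mod 10 = 5)


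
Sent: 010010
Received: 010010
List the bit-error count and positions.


XOR: 000000

0 errors (received matches sent)


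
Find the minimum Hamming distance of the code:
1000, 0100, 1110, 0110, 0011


Comparing all pairs, minimum distance: 1
Can detect 0 errors, correct 0 errors

1


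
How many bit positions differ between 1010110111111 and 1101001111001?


XOR: 0111111000110
Count of 1s: 8

8


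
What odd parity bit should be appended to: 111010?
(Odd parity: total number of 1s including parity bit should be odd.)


Number of 1s in data: 4
Parity bit: 1

1


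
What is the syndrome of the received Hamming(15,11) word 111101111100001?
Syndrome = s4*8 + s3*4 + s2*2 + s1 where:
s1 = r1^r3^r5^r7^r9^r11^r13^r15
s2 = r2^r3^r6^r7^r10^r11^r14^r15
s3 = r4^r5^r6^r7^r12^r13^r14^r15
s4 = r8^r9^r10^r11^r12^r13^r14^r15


s1=1, s2=0, s3=0, s4=0

Syndrome = 1 (error at position 1)


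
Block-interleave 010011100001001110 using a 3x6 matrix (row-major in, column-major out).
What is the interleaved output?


Matrix:
  010011
  100001
  001110
Read columns: 010100001001101110

010100001001101110


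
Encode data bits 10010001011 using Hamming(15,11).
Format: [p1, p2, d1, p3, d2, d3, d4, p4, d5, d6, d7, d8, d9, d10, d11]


Parity bits: p1=1, p2=0, p3=0, p4=1

101000110001011


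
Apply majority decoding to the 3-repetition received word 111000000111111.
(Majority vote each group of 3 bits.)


Groups: 111, 000, 000, 111, 111
Majority votes: 10011

10011


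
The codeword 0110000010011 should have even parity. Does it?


Number of 1s: 5

No, parity error (5 ones)


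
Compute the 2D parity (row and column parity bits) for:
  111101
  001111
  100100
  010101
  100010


Row parities: 10010
Column parities: 100001

Row P: 10010, Col P: 100001, Corner: 0


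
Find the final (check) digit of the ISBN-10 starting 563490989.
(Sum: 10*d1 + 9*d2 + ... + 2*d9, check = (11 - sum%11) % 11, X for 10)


Weighted sum: 288
288 mod 11 = 2

Check digit: 9


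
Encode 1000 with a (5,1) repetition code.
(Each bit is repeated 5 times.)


Each bit -> 5 copies

11111000000000000000


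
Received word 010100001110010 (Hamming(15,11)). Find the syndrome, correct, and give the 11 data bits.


Syndrome = 0: no error detected

Data: 00001110010 (no errors)


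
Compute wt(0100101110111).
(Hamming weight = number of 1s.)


Counting 1s in 0100101110111

8


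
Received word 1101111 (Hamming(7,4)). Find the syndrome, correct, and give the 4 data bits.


Syndrome = 3: error at position 3

Data: 1111 (corrected bit 3)


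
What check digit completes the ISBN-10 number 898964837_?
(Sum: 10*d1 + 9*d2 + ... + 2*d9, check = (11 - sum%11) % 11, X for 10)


Weighted sum: 399
399 mod 11 = 3

Check digit: 8


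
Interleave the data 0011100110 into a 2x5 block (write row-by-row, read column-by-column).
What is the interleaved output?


Matrix:
  00111
  00110
Read columns: 0000111110

0000111110


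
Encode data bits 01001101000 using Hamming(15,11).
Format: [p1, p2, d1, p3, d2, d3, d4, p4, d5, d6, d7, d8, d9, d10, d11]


Parity bits: p1=0, p2=1, p3=0, p4=1

010010011101000


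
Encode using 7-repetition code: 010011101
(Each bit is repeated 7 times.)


Each bit -> 7 copies

000000011111110000000000000011111111111111111111100000001111111


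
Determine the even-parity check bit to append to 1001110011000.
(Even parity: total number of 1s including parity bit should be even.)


Number of 1s in data: 6
Parity bit: 0

0


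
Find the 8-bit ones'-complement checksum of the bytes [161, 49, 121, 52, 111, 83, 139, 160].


Sum = 876 mod 256 = 108
Complement = 147

147


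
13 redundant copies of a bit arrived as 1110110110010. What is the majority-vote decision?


Ones: 8 out of 13
Threshold: 7

1 (8/13 voted 1)


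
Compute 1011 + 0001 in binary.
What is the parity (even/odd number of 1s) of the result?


1011 = 11
0001 = 1
Sum = 12 = 1100
1s count = 2

even parity (2 ones in 1100)


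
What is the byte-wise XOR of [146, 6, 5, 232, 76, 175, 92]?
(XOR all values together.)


XOR chain: 146 ^ 6 ^ 5 ^ 232 ^ 76 ^ 175 ^ 92 = 198

198


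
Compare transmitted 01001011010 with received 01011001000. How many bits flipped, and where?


XOR: 00010010010

3 error(s) at position(s): 3, 6, 9


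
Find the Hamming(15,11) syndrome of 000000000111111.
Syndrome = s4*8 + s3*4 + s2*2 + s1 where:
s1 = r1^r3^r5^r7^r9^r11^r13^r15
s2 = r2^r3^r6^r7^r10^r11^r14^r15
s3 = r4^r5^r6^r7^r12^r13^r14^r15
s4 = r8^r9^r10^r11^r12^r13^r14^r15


s1=1, s2=0, s3=0, s4=0

Syndrome = 1 (error at position 1)


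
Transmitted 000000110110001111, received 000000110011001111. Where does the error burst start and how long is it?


XOR: 000000000101000000

Burst at position 9, length 3


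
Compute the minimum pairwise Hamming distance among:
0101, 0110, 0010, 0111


Comparing all pairs, minimum distance: 1
Can detect 0 errors, correct 0 errors

1


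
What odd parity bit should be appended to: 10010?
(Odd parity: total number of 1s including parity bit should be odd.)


Number of 1s in data: 2
Parity bit: 1

1


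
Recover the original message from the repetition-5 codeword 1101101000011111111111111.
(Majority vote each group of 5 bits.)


Groups: 11011, 01000, 01111, 11111, 11111
Majority votes: 10111

10111


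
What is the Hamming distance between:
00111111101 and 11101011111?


XOR: 11010100010
Count of 1s: 5

5


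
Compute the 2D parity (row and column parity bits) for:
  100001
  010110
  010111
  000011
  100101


Row parities: 01001
Column parities: 000110

Row P: 01001, Col P: 000110, Corner: 0


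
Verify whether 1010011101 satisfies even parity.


Number of 1s: 6

Yes, parity is correct (6 ones)


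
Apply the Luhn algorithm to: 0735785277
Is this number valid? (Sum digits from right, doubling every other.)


Luhn sum = 46
46 mod 10 = 6

Invalid (Luhn sum mod 10 = 6)


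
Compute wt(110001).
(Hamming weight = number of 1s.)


Counting 1s in 110001

3


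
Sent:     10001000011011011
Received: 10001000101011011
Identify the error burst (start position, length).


XOR: 00000000110000000

Burst at position 8, length 2


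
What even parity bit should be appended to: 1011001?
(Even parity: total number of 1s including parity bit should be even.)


Number of 1s in data: 4
Parity bit: 0

0


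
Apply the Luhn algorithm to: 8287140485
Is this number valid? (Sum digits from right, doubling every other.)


Luhn sum = 45
45 mod 10 = 5

Invalid (Luhn sum mod 10 = 5)


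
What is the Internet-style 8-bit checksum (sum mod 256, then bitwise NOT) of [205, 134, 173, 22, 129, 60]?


Sum = 723 mod 256 = 211
Complement = 44

44


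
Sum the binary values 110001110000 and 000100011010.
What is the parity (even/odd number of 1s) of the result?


110001110000 = 3184
000100011010 = 282
Sum = 3466 = 110110001010
1s count = 6

even parity (6 ones in 110110001010)


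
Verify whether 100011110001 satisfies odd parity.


Number of 1s: 6

No, parity error (6 ones)


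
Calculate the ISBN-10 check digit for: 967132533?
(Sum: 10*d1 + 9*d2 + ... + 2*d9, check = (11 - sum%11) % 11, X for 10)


Weighted sum: 270
270 mod 11 = 6

Check digit: 5


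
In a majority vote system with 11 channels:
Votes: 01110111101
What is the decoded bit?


Ones: 8 out of 11
Threshold: 6

1 (8/11 voted 1)


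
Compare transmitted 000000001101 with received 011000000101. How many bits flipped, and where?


XOR: 011000001000

3 error(s) at position(s): 1, 2, 8


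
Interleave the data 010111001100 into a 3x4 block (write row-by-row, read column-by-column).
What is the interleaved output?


Matrix:
  0101
  1100
  1100
Read columns: 011111000100

011111000100


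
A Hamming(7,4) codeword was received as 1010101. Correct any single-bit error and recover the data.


Syndrome = 0: no error detected

Data: 1101 (no errors)


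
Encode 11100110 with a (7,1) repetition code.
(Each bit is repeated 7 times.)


Each bit -> 7 copies

11111111111111111111100000000000000111111111111110000000


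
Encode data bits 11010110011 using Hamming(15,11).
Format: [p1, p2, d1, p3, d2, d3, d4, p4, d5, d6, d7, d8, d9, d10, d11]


Parity bits: p1=1, p2=0, p3=0, p4=0

101010100110011


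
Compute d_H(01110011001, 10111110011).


XOR: 11001101010
Count of 1s: 6

6


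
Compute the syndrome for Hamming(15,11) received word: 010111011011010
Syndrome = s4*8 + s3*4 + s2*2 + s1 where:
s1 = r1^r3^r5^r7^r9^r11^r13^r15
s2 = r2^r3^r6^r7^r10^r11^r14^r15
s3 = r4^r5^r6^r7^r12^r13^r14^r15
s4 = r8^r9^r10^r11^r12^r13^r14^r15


s1=1, s2=0, s3=1, s4=1

Syndrome = 13 (error at position 13)


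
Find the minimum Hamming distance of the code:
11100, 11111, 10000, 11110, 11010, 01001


Comparing all pairs, minimum distance: 1
Can detect 0 errors, correct 0 errors

1


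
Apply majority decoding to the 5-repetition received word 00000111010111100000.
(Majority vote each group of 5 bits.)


Groups: 00000, 11101, 01111, 00000
Majority votes: 0110

0110


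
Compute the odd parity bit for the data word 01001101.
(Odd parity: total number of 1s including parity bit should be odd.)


Number of 1s in data: 4
Parity bit: 1

1


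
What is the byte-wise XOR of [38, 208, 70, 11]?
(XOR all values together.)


XOR chain: 38 ^ 208 ^ 70 ^ 11 = 187

187


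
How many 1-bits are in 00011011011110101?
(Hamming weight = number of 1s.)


Counting 1s in 00011011011110101

10


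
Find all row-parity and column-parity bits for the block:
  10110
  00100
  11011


Row parities: 110
Column parities: 01001

Row P: 110, Col P: 01001, Corner: 0


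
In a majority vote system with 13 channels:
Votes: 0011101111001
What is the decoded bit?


Ones: 8 out of 13
Threshold: 7

1 (8/13 voted 1)


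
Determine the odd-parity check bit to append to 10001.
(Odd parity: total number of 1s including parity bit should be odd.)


Number of 1s in data: 2
Parity bit: 1

1


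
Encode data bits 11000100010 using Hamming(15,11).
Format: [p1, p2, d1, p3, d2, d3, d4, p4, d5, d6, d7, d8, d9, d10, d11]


Parity bits: p1=0, p2=1, p3=0, p4=0

011010000100010


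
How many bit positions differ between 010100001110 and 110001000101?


XOR: 100101001011
Count of 1s: 6

6


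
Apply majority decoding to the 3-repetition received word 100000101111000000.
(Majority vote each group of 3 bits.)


Groups: 100, 000, 101, 111, 000, 000
Majority votes: 001100

001100


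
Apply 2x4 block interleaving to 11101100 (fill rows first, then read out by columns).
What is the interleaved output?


Matrix:
  1110
  1100
Read columns: 11111000

11111000


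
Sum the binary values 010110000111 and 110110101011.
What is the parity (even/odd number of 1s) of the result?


010110000111 = 1415
110110101011 = 3499
Sum = 4914 = 1001100110010
1s count = 6

even parity (6 ones in 1001100110010)


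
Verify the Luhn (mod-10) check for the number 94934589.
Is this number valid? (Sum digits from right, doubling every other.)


Luhn sum = 54
54 mod 10 = 4

Invalid (Luhn sum mod 10 = 4)


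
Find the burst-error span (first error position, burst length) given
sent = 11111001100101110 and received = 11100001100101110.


XOR: 00011000000000000

Burst at position 3, length 2


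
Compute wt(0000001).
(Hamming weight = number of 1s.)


Counting 1s in 0000001

1


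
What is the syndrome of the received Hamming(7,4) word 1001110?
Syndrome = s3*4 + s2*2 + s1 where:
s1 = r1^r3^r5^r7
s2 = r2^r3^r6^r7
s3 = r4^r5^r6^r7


s1=0, s2=1, s3=1

Syndrome = 6 (error at position 6)


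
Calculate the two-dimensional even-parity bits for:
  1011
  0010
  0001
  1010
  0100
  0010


Row parities: 111011
Column parities: 0100

Row P: 111011, Col P: 0100, Corner: 1


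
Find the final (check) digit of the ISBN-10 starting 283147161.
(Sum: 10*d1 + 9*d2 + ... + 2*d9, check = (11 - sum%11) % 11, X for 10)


Weighted sum: 206
206 mod 11 = 8

Check digit: 3


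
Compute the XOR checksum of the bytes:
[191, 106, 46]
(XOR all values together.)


XOR chain: 191 ^ 106 ^ 46 = 251

251


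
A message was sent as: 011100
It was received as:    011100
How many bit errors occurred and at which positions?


XOR: 000000

0 errors (received matches sent)


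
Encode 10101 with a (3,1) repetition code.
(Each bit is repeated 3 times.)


Each bit -> 3 copies

111000111000111


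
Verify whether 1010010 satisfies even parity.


Number of 1s: 3

No, parity error (3 ones)


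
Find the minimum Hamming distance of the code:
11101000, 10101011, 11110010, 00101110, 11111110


Comparing all pairs, minimum distance: 2
Can detect 1 errors, correct 0 errors

2


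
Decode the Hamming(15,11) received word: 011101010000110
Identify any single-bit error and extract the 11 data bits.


Syndrome = 8: error at position 8

Data: 10100000110 (corrected bit 8)


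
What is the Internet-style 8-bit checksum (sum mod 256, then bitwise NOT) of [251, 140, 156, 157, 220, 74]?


Sum = 998 mod 256 = 230
Complement = 25

25


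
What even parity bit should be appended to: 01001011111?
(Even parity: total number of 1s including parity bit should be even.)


Number of 1s in data: 7
Parity bit: 1

1


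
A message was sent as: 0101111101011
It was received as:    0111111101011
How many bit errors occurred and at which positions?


XOR: 0010000000000

1 error(s) at position(s): 2


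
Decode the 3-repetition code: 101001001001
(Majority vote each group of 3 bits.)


Groups: 101, 001, 001, 001
Majority votes: 1000

1000


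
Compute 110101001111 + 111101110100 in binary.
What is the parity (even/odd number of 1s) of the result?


110101001111 = 3407
111101110100 = 3956
Sum = 7363 = 1110011000011
1s count = 7

odd parity (7 ones in 1110011000011)


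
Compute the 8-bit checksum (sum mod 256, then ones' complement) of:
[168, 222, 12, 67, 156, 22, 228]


Sum = 875 mod 256 = 107
Complement = 148

148


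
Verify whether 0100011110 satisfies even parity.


Number of 1s: 5

No, parity error (5 ones)


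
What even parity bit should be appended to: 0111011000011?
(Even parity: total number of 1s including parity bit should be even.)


Number of 1s in data: 7
Parity bit: 1

1


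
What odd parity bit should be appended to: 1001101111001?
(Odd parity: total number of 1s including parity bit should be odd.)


Number of 1s in data: 8
Parity bit: 1

1


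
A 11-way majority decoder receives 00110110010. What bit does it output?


Ones: 5 out of 11
Threshold: 6

0 (5/11 voted 1)


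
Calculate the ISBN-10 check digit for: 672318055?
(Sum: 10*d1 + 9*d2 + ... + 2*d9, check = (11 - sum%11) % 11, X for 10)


Weighted sum: 231
231 mod 11 = 0

Check digit: 0


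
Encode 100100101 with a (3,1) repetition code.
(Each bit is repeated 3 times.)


Each bit -> 3 copies

111000000111000000111000111


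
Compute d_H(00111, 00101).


XOR: 00010
Count of 1s: 1

1


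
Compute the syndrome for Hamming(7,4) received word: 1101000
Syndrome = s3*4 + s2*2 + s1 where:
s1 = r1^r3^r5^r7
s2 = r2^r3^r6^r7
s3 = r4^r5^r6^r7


s1=1, s2=1, s3=1

Syndrome = 7 (error at position 7)


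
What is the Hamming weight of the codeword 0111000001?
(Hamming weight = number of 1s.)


Counting 1s in 0111000001

4


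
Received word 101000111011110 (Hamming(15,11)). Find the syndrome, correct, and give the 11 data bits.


Syndrome = 0: no error detected

Data: 10011011110 (no errors)


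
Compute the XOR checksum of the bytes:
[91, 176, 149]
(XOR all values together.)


XOR chain: 91 ^ 176 ^ 149 = 126

126


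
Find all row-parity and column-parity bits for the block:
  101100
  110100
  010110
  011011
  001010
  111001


Row parities: 111000
Column parities: 100110

Row P: 111000, Col P: 100110, Corner: 1


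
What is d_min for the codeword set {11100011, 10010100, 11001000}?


Comparing all pairs, minimum distance: 4
Can detect 3 errors, correct 1 errors

4


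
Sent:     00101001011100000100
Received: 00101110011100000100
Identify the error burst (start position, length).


XOR: 00000111000000000000

Burst at position 5, length 3


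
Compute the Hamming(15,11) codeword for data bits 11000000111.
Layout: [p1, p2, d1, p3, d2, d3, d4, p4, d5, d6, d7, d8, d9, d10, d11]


Parity bits: p1=0, p2=1, p3=0, p4=1

011010010000111


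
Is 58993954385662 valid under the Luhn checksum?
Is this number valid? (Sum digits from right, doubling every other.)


Luhn sum = 73
73 mod 10 = 3

Invalid (Luhn sum mod 10 = 3)


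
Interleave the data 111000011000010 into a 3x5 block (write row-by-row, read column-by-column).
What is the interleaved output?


Matrix:
  11100
  00110
  00010
Read columns: 100100110011000

100100110011000


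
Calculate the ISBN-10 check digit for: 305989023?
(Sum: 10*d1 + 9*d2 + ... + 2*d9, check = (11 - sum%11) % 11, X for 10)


Weighted sum: 238
238 mod 11 = 7

Check digit: 4


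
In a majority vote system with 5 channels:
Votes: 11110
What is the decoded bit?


Ones: 4 out of 5
Threshold: 3

1 (4/5 voted 1)


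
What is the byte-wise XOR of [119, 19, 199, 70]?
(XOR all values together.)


XOR chain: 119 ^ 19 ^ 199 ^ 70 = 229

229


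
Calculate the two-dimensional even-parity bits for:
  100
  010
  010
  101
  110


Row parities: 11100
Column parities: 111

Row P: 11100, Col P: 111, Corner: 1


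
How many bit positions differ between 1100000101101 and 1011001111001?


XOR: 0111001010100
Count of 1s: 6

6


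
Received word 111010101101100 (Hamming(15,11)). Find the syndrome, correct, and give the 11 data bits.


Syndrome = 0: no error detected

Data: 11011101100 (no errors)


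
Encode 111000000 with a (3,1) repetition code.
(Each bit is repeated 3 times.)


Each bit -> 3 copies

111111111000000000000000000


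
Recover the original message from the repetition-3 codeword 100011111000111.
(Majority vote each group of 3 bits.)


Groups: 100, 011, 111, 000, 111
Majority votes: 01101

01101


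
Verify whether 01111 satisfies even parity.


Number of 1s: 4

Yes, parity is correct (4 ones)


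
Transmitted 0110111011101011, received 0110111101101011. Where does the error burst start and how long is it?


XOR: 0000000110000000

Burst at position 7, length 2


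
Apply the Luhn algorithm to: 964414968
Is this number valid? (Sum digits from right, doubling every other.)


Luhn sum = 53
53 mod 10 = 3

Invalid (Luhn sum mod 10 = 3)


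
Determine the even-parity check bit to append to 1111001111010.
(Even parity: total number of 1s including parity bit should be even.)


Number of 1s in data: 9
Parity bit: 1

1


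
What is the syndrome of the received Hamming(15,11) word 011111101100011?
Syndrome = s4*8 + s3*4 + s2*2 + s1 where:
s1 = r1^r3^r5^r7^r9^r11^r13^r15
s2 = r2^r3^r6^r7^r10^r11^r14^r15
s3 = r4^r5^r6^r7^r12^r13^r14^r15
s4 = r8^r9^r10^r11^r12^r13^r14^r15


s1=1, s2=1, s3=0, s4=0

Syndrome = 3 (error at position 3)


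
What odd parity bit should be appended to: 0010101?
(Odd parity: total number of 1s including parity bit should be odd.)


Number of 1s in data: 3
Parity bit: 0

0


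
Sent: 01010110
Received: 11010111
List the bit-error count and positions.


XOR: 10000001

2 error(s) at position(s): 0, 7


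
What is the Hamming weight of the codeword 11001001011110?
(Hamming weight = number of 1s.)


Counting 1s in 11001001011110

8


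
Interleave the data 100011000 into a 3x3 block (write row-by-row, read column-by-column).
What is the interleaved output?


Matrix:
  100
  011
  000
Read columns: 100010010

100010010


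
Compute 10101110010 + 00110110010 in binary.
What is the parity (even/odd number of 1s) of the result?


10101110010 = 1394
00110110010 = 434
Sum = 1828 = 11100100100
1s count = 5

odd parity (5 ones in 11100100100)


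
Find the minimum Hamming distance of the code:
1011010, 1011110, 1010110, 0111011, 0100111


Comparing all pairs, minimum distance: 1
Can detect 0 errors, correct 0 errors

1


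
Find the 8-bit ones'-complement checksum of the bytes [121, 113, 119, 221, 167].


Sum = 741 mod 256 = 229
Complement = 26

26


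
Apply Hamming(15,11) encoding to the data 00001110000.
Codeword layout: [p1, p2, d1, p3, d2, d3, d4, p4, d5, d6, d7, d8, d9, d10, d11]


Parity bits: p1=0, p2=0, p3=0, p4=1

000000011110000


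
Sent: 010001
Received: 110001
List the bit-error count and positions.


XOR: 100000

1 error(s) at position(s): 0


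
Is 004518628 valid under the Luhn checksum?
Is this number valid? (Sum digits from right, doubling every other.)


Luhn sum = 31
31 mod 10 = 1

Invalid (Luhn sum mod 10 = 1)


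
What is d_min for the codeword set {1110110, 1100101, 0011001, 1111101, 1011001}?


Comparing all pairs, minimum distance: 1
Can detect 0 errors, correct 0 errors

1


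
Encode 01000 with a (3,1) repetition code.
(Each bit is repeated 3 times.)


Each bit -> 3 copies

000111000000000


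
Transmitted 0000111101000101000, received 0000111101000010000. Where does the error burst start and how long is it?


XOR: 0000000000000111000

Burst at position 13, length 3


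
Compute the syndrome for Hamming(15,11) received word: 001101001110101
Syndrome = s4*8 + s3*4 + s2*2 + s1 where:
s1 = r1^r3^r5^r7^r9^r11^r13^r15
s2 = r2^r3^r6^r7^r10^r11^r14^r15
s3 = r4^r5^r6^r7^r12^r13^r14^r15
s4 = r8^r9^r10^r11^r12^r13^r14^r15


s1=1, s2=1, s3=0, s4=1

Syndrome = 11 (error at position 11)


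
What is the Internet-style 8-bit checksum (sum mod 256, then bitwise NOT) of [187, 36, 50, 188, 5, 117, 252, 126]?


Sum = 961 mod 256 = 193
Complement = 62

62


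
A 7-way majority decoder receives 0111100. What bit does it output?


Ones: 4 out of 7
Threshold: 4

1 (4/7 voted 1)


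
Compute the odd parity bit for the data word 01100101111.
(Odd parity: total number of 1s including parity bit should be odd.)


Number of 1s in data: 7
Parity bit: 0

0


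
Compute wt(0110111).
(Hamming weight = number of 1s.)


Counting 1s in 0110111

5


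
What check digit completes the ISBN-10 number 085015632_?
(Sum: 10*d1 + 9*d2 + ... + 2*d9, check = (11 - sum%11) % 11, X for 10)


Weighted sum: 180
180 mod 11 = 4

Check digit: 7


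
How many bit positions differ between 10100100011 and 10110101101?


XOR: 00010001110
Count of 1s: 4

4


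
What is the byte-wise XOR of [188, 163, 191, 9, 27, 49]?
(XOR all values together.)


XOR chain: 188 ^ 163 ^ 191 ^ 9 ^ 27 ^ 49 = 131

131


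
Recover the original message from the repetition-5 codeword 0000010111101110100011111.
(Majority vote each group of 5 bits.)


Groups: 00000, 10111, 10111, 01000, 11111
Majority votes: 01101

01101


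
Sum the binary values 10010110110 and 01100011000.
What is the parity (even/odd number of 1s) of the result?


10010110110 = 1206
01100011000 = 792
Sum = 1998 = 11111001110
1s count = 8

even parity (8 ones in 11111001110)


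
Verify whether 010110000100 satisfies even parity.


Number of 1s: 4

Yes, parity is correct (4 ones)


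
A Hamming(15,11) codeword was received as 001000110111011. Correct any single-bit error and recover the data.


Syndrome = 0: no error detected

Data: 10010111011 (no errors)


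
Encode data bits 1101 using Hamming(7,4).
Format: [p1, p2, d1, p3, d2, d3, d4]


Parity bits: p1=1, p2=0, p3=0

1010101


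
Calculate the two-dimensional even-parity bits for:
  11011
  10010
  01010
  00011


Row parities: 0000
Column parities: 00000

Row P: 0000, Col P: 00000, Corner: 0


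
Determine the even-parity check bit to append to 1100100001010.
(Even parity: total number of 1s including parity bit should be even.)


Number of 1s in data: 5
Parity bit: 1

1


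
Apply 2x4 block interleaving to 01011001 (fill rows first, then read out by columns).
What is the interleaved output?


Matrix:
  0101
  1001
Read columns: 01100011

01100011


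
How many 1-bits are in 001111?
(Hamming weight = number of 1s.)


Counting 1s in 001111

4


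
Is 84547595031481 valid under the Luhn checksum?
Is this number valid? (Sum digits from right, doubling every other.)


Luhn sum = 57
57 mod 10 = 7

Invalid (Luhn sum mod 10 = 7)


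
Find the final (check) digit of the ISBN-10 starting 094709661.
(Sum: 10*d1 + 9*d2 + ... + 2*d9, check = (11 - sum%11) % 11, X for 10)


Weighted sum: 251
251 mod 11 = 9

Check digit: 2


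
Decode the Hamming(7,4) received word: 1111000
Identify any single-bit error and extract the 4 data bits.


Syndrome = 4: error at position 4

Data: 1000 (corrected bit 4)


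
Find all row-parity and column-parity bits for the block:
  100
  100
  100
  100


Row parities: 1111
Column parities: 000

Row P: 1111, Col P: 000, Corner: 0


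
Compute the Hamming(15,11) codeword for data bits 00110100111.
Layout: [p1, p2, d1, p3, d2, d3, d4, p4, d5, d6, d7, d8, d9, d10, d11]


Parity bits: p1=1, p2=1, p3=1, p4=0

110101100100111


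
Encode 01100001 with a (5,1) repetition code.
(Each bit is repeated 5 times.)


Each bit -> 5 copies

0000011111111110000000000000000000011111


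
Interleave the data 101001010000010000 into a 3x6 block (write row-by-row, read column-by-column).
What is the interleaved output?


Matrix:
  101001
  010000
  010000
Read columns: 100011100000000100

100011100000000100


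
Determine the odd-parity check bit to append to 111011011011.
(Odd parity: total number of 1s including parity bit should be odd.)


Number of 1s in data: 9
Parity bit: 0

0


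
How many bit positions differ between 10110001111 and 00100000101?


XOR: 10010001010
Count of 1s: 4

4


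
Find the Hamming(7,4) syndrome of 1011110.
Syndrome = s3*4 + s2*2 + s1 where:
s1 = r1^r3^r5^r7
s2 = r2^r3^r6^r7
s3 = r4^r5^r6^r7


s1=1, s2=0, s3=1

Syndrome = 5 (error at position 5)


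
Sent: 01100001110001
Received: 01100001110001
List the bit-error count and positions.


XOR: 00000000000000

0 errors (received matches sent)


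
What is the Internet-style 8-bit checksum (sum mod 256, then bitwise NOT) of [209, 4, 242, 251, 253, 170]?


Sum = 1129 mod 256 = 105
Complement = 150

150


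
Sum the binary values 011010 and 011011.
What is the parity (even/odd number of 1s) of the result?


011010 = 26
011011 = 27
Sum = 53 = 110101
1s count = 4

even parity (4 ones in 110101)


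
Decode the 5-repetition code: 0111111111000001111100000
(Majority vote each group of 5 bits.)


Groups: 01111, 11111, 00000, 11111, 00000
Majority votes: 11010

11010


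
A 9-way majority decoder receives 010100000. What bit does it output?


Ones: 2 out of 9
Threshold: 5

0 (2/9 voted 1)


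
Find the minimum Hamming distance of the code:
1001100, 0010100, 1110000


Comparing all pairs, minimum distance: 3
Can detect 2 errors, correct 1 errors

3


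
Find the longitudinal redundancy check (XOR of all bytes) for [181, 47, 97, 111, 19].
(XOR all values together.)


XOR chain: 181 ^ 47 ^ 97 ^ 111 ^ 19 = 135

135


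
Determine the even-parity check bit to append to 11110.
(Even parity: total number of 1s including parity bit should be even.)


Number of 1s in data: 4
Parity bit: 0

0


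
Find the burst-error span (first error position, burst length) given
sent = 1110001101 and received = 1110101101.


XOR: 0000100000

Burst at position 4, length 1


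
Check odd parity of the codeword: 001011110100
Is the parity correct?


Number of 1s: 6

No, parity error (6 ones)


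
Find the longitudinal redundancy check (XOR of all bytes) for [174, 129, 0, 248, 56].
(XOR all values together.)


XOR chain: 174 ^ 129 ^ 0 ^ 248 ^ 56 = 239

239


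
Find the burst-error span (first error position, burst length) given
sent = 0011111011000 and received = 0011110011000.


XOR: 0000001000000

Burst at position 6, length 1


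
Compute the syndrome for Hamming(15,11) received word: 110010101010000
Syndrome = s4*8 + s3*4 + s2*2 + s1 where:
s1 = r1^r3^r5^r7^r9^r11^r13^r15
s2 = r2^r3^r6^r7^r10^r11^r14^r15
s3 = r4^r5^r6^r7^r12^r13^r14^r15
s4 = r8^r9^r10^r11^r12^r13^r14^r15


s1=1, s2=1, s3=0, s4=0

Syndrome = 3 (error at position 3)


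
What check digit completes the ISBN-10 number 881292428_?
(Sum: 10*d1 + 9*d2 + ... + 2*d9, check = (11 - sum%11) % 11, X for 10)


Weighted sum: 276
276 mod 11 = 1

Check digit: X


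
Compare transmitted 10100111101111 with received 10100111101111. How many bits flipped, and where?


XOR: 00000000000000

0 errors (received matches sent)


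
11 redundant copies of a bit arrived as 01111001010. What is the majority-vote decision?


Ones: 6 out of 11
Threshold: 6

1 (6/11 voted 1)


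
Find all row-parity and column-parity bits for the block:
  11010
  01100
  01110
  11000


Row parities: 1010
Column parities: 00000

Row P: 1010, Col P: 00000, Corner: 0


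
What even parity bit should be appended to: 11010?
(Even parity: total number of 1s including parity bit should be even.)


Number of 1s in data: 3
Parity bit: 1

1


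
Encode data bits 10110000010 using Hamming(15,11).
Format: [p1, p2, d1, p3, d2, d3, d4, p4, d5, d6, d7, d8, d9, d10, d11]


Parity bits: p1=0, p2=0, p3=1, p4=1

001101110000010


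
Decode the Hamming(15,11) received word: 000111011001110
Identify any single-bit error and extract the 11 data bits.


Syndrome = 9: error at position 9

Data: 01100001110 (corrected bit 9)


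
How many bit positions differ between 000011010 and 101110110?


XOR: 101101100
Count of 1s: 5

5


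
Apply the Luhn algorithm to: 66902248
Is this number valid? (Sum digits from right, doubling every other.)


Luhn sum = 40
40 mod 10 = 0

Valid (Luhn sum mod 10 = 0)


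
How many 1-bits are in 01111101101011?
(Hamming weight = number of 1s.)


Counting 1s in 01111101101011

10


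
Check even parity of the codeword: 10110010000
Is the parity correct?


Number of 1s: 4

Yes, parity is correct (4 ones)


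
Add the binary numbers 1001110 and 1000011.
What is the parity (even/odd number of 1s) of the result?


1001110 = 78
1000011 = 67
Sum = 145 = 10010001
1s count = 3

odd parity (3 ones in 10010001)


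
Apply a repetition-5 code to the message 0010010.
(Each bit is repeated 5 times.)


Each bit -> 5 copies

00000000001111100000000001111100000


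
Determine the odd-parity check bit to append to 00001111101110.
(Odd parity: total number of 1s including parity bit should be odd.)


Number of 1s in data: 8
Parity bit: 1

1


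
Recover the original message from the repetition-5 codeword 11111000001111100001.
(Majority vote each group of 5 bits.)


Groups: 11111, 00000, 11111, 00001
Majority votes: 1010

1010


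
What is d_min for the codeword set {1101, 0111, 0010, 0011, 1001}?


Comparing all pairs, minimum distance: 1
Can detect 0 errors, correct 0 errors

1


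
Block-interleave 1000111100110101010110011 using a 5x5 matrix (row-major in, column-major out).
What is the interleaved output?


Matrix:
  10001
  11100
  11010
  10101
  10011
Read columns: 1111101100010100010110011

1111101100010100010110011


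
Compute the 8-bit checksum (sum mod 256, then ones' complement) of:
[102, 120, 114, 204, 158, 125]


Sum = 823 mod 256 = 55
Complement = 200

200


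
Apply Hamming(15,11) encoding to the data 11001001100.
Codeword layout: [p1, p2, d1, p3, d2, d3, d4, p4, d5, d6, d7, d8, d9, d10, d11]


Parity bits: p1=0, p2=1, p3=1, p4=1

011110011001100


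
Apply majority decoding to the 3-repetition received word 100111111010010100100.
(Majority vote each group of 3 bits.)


Groups: 100, 111, 111, 010, 010, 100, 100
Majority votes: 0110000

0110000


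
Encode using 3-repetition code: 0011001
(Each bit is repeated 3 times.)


Each bit -> 3 copies

000000111111000000111


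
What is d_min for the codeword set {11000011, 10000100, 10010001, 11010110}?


Comparing all pairs, minimum distance: 3
Can detect 2 errors, correct 1 errors

3


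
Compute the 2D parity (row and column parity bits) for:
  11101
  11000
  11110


Row parities: 000
Column parities: 11011

Row P: 000, Col P: 11011, Corner: 0


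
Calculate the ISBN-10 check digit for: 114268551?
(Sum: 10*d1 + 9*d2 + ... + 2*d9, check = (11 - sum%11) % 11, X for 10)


Weighted sum: 178
178 mod 11 = 2

Check digit: 9


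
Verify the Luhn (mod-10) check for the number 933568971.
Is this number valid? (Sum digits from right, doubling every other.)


Luhn sum = 47
47 mod 10 = 7

Invalid (Luhn sum mod 10 = 7)


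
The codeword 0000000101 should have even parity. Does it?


Number of 1s: 2

Yes, parity is correct (2 ones)


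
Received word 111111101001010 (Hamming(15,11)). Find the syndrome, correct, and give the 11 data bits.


Syndrome = 11: error at position 11

Data: 11111011010 (corrected bit 11)


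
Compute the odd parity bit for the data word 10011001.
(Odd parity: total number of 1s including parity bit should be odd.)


Number of 1s in data: 4
Parity bit: 1

1


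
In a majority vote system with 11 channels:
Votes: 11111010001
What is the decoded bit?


Ones: 7 out of 11
Threshold: 6

1 (7/11 voted 1)


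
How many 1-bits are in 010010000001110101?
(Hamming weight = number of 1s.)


Counting 1s in 010010000001110101

7


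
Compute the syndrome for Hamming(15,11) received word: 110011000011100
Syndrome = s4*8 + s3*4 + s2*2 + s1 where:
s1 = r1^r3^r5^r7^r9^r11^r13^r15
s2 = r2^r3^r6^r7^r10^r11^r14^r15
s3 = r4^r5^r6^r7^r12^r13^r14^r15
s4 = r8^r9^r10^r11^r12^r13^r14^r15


s1=0, s2=1, s3=0, s4=1

Syndrome = 10 (error at position 10)


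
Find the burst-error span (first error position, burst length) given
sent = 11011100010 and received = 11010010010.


XOR: 00001110000

Burst at position 4, length 3


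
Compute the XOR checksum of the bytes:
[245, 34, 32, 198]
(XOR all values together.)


XOR chain: 245 ^ 34 ^ 32 ^ 198 = 49

49


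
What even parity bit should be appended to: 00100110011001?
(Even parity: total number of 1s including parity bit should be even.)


Number of 1s in data: 6
Parity bit: 0

0


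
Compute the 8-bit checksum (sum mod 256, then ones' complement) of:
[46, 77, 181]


Sum = 304 mod 256 = 48
Complement = 207

207


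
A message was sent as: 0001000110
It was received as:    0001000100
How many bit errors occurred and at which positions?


XOR: 0000000010

1 error(s) at position(s): 8


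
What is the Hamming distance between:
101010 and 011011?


XOR: 110001
Count of 1s: 3

3


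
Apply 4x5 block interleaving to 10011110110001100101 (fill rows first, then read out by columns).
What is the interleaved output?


Matrix:
  10011
  11011
  00011
  00101
Read columns: 11000100000111101111

11000100000111101111


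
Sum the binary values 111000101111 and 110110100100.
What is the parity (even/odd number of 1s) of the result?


111000101111 = 3631
110110100100 = 3492
Sum = 7123 = 1101111010011
1s count = 9

odd parity (9 ones in 1101111010011)


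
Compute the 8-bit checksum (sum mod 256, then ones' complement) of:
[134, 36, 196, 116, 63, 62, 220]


Sum = 827 mod 256 = 59
Complement = 196

196


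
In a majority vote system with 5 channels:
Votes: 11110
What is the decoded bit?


Ones: 4 out of 5
Threshold: 3

1 (4/5 voted 1)


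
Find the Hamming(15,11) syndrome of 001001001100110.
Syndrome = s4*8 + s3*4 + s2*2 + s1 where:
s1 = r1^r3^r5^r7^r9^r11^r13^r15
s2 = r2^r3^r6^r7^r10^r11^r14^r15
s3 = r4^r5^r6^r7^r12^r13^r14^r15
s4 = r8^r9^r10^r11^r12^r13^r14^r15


s1=1, s2=0, s3=1, s4=0

Syndrome = 5 (error at position 5)


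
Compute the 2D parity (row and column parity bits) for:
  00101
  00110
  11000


Row parities: 000
Column parities: 11011

Row P: 000, Col P: 11011, Corner: 0


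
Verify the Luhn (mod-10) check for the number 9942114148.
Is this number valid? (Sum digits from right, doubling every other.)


Luhn sum = 56
56 mod 10 = 6

Invalid (Luhn sum mod 10 = 6)


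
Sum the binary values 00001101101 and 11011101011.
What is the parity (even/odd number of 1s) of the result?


00001101101 = 109
11011101011 = 1771
Sum = 1880 = 11101011000
1s count = 6

even parity (6 ones in 11101011000)


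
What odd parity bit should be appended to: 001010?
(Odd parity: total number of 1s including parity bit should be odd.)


Number of 1s in data: 2
Parity bit: 1

1


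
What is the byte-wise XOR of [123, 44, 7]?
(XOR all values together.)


XOR chain: 123 ^ 44 ^ 7 = 80

80


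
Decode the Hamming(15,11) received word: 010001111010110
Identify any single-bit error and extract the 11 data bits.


Syndrome = 10: error at position 10

Data: 00111110110 (corrected bit 10)


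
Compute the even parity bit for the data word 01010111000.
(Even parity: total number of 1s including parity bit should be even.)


Number of 1s in data: 5
Parity bit: 1

1


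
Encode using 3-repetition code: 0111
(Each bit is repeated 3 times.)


Each bit -> 3 copies

000111111111


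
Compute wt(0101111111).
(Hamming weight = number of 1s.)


Counting 1s in 0101111111

8


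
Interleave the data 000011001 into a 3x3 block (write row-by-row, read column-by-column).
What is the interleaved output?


Matrix:
  000
  011
  001
Read columns: 000010011

000010011
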